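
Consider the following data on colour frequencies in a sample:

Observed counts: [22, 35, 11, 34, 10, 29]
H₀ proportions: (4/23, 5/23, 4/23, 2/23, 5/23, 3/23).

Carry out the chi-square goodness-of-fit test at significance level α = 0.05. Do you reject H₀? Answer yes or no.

n = 141; E_i = n·p_i = [24.52, 30.65, 24.52, 12.26, 30.65, 18.39]
χ² = (22−24.52)²/24.52 + (35−30.65)²/30.65 + (11−24.52)²/24.52 + (34−12.26)²/12.26 + (10−30.65)²/30.65 + (29−18.39)²/18.39 = 66.9108
df = 5
p-value (upper-tail) = 0.00000
At α=0.05: p < α → reject H₀

reject H₀: yes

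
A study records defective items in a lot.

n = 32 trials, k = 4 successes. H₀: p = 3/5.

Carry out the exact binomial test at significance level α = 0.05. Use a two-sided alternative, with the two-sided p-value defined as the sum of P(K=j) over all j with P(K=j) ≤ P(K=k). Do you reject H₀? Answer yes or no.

reject H₀: yes

Exact binomial: n=32, k=4, p₀=3/5=0.6000
P(X=j) = C(n,j)·p₀^j·(1−p₀)^(n−j); p = Σ P(X=j) over j with P(X=j) ≤ P(X=4)
p-value (two-sided) = 0.00000
At α=0.05: p < α → reject H₀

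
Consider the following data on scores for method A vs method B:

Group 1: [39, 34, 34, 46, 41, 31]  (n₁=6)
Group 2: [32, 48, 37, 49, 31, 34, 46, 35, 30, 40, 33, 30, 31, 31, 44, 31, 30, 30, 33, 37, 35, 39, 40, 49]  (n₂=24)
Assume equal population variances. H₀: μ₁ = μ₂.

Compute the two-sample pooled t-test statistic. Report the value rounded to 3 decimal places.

x̄₁=37.500, s₁=5.541, n₁=6
x̄₂=36.458, s₂=6.487, n₂=24
s_p² = [5·5.541² + 23·6.487²]/28 = 40.0521
SE = √(s_p²·(1/6+1/24)) = 2.8886
t = (37.500−36.458)/2.8886 = 0.3606
df = 28

test statistic = 0.361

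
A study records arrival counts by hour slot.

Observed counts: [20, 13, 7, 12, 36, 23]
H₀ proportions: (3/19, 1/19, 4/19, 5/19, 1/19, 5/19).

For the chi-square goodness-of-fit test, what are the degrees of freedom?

degrees of freedom = 5

df = k − 1 = 6 − 1 = 5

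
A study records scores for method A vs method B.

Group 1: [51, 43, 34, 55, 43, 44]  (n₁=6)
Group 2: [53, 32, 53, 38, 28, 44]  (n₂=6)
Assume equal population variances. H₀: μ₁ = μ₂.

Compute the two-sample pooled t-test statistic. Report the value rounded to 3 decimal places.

test statistic = 0.701

x̄₁=45.000, s₁=7.294, n₁=6
x̄₂=41.333, s₂=10.539, n₂=6
s_p² = [5·7.294² + 5·10.539²]/10 = 82.1333
SE = √(s_p²·(1/6+1/6)) = 5.2324
t = (45.000−41.333)/5.2324 = 0.7008
df = 10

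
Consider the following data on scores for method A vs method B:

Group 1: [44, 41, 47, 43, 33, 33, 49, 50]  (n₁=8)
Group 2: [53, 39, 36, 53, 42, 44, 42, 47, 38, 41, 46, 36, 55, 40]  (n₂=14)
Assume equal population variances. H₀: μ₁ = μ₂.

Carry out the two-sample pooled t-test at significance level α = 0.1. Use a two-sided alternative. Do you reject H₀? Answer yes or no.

x̄₁=42.500, s₁=6.590, n₁=8
x̄₂=43.714, s₂=6.305, n₂=14
s_p² = [7·6.590² + 13·6.305²]/20 = 41.0429
SE = √(s_p²·(1/8+1/14)) = 2.8394
t = (42.500−43.714)/2.8394 = -0.4277
df = 20
p-value (two-sided) = 0.67347
At α=0.1: p ≥ α → fail to reject H₀

reject H₀: no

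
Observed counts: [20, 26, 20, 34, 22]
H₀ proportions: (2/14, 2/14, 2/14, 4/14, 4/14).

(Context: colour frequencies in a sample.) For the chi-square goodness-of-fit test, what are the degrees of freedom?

df = k − 1 = 5 − 1 = 4

degrees of freedom = 4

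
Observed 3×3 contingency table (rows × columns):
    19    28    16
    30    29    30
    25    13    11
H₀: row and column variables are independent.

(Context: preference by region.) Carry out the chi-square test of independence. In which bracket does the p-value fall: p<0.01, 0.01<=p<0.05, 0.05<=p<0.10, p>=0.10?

p-value bracket: 0.05<=p<0.10

Row totals [63, 89, 49], col totals [74, 70, 57], n=201
χ² = (19−23.19)²/23.19 + (28−21.94)²/21.94 + (16−17.87)²/17.87 + (30−32.77)²/32.77 + (29−31.00)²/31.00 + (30−25.24)²/25.24 + (25−18.04)²/18.04 + (13−17.06)²/17.06 + (11−13.90)²/13.90 = 8.1439
df = 4
p-value (upper-tail) = 0.08645
→ bracket: 0.05<=p<0.10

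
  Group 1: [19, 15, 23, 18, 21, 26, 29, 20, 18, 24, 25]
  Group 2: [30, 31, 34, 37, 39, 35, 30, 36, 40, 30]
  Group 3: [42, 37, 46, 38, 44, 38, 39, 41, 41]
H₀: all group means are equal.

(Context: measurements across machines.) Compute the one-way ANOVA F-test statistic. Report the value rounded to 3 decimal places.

Group means [21.64, 34.20, 40.67], grand mean 31.533
SSB = Σnᵢ(x̄ᵢ−x̄)² = 1899.321; SSW = ΣΣ(x−x̄ᵢ)² = 376.145
MSB = 1899.321/2 = 949.6606; MSW = 376.145/27 = 13.9313
F = MSB/MSW = 68.1673
df = (2, 27)

test statistic = 68.167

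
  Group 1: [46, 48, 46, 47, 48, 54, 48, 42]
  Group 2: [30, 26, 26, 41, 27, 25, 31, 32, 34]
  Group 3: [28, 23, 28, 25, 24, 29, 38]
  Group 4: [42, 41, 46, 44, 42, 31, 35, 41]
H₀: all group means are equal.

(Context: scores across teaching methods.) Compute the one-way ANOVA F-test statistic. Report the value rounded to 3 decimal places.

test statistic = 29.930

Group means [47.38, 30.22, 27.86, 40.25], grand mean 36.500
SSB = Σnᵢ(x̄ᵢ−x̄)² = 1936.212; SSW = ΣΣ(x−x̄ᵢ)² = 603.788
MSB = 1936.212/3 = 645.4041; MSW = 603.788/28 = 21.5638
F = MSB/MSW = 29.9299
df = (3, 28)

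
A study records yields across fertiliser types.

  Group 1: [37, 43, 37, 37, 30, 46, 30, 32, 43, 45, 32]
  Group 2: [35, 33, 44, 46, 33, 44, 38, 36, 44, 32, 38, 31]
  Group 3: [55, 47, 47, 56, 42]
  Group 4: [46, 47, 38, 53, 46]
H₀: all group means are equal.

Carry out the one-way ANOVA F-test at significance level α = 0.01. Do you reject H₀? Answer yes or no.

Group means [37.45, 37.83, 49.40, 46.00], grand mean 40.697
SSB = Σnᵢ(x̄ᵢ−x̄)² = 733.376; SSW = ΣΣ(x−x̄ᵢ)² = 937.594
MSB = 733.376/3 = 244.4586; MSW = 937.594/29 = 32.3308
F = MSB/MSW = 7.5612
df = (3, 29)
p-value (upper-tail) = 0.00070
At α=0.01: p < α → reject H₀

reject H₀: yes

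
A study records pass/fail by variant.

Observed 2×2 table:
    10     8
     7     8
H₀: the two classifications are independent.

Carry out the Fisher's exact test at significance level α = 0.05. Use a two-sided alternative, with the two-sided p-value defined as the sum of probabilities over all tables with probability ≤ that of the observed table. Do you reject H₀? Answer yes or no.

reject H₀: no

Margins: r₁=18, r₂=15, c₁=17, c₂=16, n=33
p_obs = C(18,10)·C(15,7)/C(33,17); sum pmf over tables with pmf ≤ p_obs
p-value (two-sided) = 0.73186
At α=0.05: p ≥ α → fail to reject H₀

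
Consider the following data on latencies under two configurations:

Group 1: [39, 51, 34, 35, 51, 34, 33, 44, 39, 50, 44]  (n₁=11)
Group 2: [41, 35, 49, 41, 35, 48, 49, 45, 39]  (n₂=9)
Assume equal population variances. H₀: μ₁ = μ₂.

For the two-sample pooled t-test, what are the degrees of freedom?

df = n₁ + n₂ − 2 = 11 + 9 − 2 = 18

degrees of freedom = 18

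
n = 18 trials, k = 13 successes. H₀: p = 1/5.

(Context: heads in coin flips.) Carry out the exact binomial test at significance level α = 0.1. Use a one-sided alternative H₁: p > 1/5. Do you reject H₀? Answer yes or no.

reject H₀: yes

Exact binomial: n=18, k=13, p₀=1/5=0.2000
P(X≥13) from Σ C(n,i)·p₀^i·(1−p₀)^(n−i)
p-value (one-sided, H₁ greater) = 0.00000
At α=0.1: p < α → reject H₀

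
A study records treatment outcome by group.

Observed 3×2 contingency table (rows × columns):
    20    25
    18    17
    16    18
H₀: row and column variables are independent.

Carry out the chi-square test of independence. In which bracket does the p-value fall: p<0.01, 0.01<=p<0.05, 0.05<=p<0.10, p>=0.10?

p-value bracket: p>=0.10

Row totals [45, 35, 34], col totals [54, 60], n=114
χ² = (20−21.32)²/21.32 + (25−23.68)²/23.68 + (18−16.58)²/16.58 + (17−18.42)²/18.42 + (16−16.11)²/16.11 + (18−17.89)²/17.89 = 0.3871
df = 2
p-value (upper-tail) = 0.82405
→ bracket: p>=0.10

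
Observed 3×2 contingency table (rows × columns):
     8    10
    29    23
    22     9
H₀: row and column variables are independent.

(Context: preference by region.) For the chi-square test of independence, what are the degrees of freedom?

degrees of freedom = 2

df = (r−1)(c−1) = (3−1)·(2−1) = 2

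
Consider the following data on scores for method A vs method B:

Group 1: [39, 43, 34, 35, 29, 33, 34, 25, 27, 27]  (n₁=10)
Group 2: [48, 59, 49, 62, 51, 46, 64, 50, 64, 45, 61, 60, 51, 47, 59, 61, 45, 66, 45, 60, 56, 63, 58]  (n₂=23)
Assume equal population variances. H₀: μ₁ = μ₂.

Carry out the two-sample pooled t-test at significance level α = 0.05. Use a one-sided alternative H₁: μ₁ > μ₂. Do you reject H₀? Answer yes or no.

x̄₁=32.600, s₁=5.700, n₁=10
x̄₂=55.217, s₂=7.217, n₂=23
s_p² = [9·5.700² + 22·7.217²]/31 = 46.3972
SE = √(s_p²·(1/10+1/23)) = 2.5801
t = (32.600−55.217)/2.5801 = -8.7660
df = 31
p-value (one-sided, H₁ greater) = 1.00000
At α=0.05: p ≥ α → fail to reject H₀

reject H₀: no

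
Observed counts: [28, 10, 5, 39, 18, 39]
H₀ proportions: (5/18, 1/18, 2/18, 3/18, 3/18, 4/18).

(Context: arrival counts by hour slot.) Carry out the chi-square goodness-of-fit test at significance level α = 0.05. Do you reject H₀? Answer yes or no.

reject H₀: yes

n = 139; E_i = n·p_i = [38.61, 7.72, 15.44, 23.17, 23.17, 30.89]
χ² = (28−38.61)²/38.61 + (10−7.72)²/7.72 + (5−15.44)²/15.44 + (39−23.17)²/23.17 + (18−23.17)²/23.17 + (39−30.89)²/30.89 = 24.7547
df = 5
p-value (upper-tail) = 0.00016
At α=0.05: p < α → reject H₀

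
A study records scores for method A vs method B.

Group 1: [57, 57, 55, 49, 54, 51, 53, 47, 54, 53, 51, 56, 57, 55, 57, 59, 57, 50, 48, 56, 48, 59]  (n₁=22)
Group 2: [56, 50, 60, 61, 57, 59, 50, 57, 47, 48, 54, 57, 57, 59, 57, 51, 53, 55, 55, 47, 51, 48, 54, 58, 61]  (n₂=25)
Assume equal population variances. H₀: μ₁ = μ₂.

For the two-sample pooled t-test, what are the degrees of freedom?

df = n₁ + n₂ − 2 = 22 + 25 − 2 = 45

degrees of freedom = 45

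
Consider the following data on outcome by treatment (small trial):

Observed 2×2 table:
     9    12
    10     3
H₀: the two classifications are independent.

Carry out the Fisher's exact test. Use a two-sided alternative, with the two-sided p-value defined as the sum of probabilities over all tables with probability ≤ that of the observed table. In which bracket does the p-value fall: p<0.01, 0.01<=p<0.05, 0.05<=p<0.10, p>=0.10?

Margins: r₁=21, r₂=13, c₁=19, c₂=15, n=34
p_obs = C(21,9)·C(13,10)/C(34,19); sum pmf over tables with pmf ≤ p_obs
p-value (two-sided) = 0.07899
→ bracket: 0.05<=p<0.10

p-value bracket: 0.05<=p<0.10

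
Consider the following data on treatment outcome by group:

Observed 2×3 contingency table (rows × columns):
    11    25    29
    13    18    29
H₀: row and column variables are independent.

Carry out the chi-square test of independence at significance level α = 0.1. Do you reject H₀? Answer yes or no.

reject H₀: no

Row totals [65, 60], col totals [24, 43, 58], n=125
χ² = (11−12.48)²/12.48 + (25−22.36)²/22.36 + (29−30.16)²/30.16 + (13−11.52)²/11.52 + (18−20.64)²/20.64 + (29−27.84)²/27.84 = 1.1080
df = 2
p-value (upper-tail) = 0.57465
At α=0.1: p ≥ α → fail to reject H₀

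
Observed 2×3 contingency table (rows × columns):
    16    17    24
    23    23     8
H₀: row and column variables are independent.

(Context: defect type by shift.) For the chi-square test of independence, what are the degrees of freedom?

df = (r−1)(c−1) = (2−1)·(3−1) = 2

degrees of freedom = 2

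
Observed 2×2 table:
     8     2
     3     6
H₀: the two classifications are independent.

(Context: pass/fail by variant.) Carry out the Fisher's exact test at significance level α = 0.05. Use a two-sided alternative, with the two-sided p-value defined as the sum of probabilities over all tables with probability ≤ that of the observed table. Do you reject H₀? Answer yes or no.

Margins: r₁=10, r₂=9, c₁=11, c₂=8, n=19
p_obs = C(10,8)·C(9,3)/C(19,11); sum pmf over tables with pmf ≤ p_obs
p-value (two-sided) = 0.06978
At α=0.05: p ≥ α → fail to reject H₀

reject H₀: no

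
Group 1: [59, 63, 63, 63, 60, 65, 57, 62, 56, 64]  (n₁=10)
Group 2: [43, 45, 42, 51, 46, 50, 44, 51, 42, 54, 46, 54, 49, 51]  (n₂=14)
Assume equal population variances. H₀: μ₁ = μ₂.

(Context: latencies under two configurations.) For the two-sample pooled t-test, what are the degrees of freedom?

degrees of freedom = 22

df = n₁ + n₂ − 2 = 10 + 14 − 2 = 22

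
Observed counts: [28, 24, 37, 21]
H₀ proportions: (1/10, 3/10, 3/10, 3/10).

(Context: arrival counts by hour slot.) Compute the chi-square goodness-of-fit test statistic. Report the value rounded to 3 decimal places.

n = 110; E_i = n·p_i = [11.00, 33.00, 33.00, 33.00]
χ² = (28−11.00)²/11.00 + (24−33.00)²/33.00 + (37−33.00)²/33.00 + (21−33.00)²/33.00 = 33.5758
df = 3

test statistic = 33.576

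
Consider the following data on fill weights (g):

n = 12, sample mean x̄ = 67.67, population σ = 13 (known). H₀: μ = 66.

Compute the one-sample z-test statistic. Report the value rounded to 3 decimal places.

test statistic = 0.445

SE = σ/√n = 13/√12 = 3.7528
z = (x̄−μ₀)/SE = (67.67−66)/3.7528 = 0.4450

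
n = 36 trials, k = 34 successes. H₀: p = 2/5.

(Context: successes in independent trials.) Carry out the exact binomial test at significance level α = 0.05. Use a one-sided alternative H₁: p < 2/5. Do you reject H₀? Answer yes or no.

reject H₀: no

Exact binomial: n=36, k=34, p₀=2/5=0.4000
P(X≤34) from Σ C(n,i)·p₀^i·(1−p₀)^(n−i)
p-value (one-sided, H₁ less) = 1.00000
At α=0.05: p ≥ α → fail to reject H₀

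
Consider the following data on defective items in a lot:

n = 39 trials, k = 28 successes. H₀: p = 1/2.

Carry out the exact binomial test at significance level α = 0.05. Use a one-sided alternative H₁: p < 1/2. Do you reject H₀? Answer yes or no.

reject H₀: no

Exact binomial: n=39, k=28, p₀=1/2=0.5000
P(X≤28) from Σ C(n,i)·p₀^i·(1−p₀)^(n−i)
p-value (one-sided, H₁ less) = 0.99831
At α=0.05: p ≥ α → fail to reject H₀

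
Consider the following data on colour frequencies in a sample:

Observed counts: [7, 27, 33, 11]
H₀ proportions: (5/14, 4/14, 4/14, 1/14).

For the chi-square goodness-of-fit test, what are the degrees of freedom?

df = k − 1 = 4 − 1 = 3

degrees of freedom = 3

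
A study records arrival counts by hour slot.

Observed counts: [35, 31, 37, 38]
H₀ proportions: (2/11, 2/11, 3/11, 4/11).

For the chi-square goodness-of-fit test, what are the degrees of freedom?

df = k − 1 = 4 − 1 = 3

degrees of freedom = 3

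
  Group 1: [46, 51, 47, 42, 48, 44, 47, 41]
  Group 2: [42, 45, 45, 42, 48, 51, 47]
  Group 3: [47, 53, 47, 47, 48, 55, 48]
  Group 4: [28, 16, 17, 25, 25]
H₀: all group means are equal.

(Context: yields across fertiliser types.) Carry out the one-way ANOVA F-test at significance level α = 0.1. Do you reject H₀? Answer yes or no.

reject H₀: yes

Group means [45.75, 45.71, 49.29, 22.20], grand mean 42.296
SSB = Σnᵢ(x̄ᵢ−x̄)² = 2538.472; SSW = ΣΣ(x−x̄ᵢ)² = 319.157
MSB = 2538.472/3 = 846.1575; MSW = 319.157/23 = 13.8764
F = MSB/MSW = 60.9782
df = (3, 23)
p-value (upper-tail) = 0.00000
At α=0.1: p < α → reject H₀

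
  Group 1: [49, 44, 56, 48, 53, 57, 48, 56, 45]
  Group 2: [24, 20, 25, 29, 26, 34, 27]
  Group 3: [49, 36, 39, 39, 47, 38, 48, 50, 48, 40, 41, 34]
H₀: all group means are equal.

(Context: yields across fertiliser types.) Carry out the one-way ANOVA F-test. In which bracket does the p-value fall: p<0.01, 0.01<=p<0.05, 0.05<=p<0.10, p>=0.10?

Group means [50.67, 26.43, 42.42], grand mean 41.071
SSB = Σnᵢ(x̄ᵢ−x̄)² = 2351.226; SSW = ΣΣ(x−x̄ᵢ)² = 656.631
MSB = 2351.226/2 = 1175.6131; MSW = 656.631/25 = 26.2652
F = MSB/MSW = 44.7593
df = (2, 25)
p-value (upper-tail) = 0.00000
→ bracket: p<0.01

p-value bracket: p<0.01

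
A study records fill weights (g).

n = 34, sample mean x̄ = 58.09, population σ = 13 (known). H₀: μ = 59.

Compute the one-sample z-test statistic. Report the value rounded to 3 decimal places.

SE = σ/√n = 13/√34 = 2.2295
z = (x̄−μ₀)/SE = (58.09−59)/2.2295 = -0.4082

test statistic = -0.408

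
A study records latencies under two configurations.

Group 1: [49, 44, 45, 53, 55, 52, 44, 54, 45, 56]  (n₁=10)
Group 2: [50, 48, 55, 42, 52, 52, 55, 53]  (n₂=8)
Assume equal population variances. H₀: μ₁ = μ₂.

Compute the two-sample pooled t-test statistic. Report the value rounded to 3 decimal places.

test statistic = -0.537

x̄₁=49.700, s₁=4.855, n₁=10
x̄₂=50.875, s₂=4.291, n₂=8
s_p² = [9·4.855² + 7·4.291²]/16 = 21.3109
SE = √(s_p²·(1/10+1/8)) = 2.1897
t = (49.700−50.875)/2.1897 = -0.5366
df = 16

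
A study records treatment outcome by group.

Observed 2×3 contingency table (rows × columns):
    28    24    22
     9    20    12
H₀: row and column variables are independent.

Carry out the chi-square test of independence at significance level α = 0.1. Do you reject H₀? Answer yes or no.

Row totals [74, 41], col totals [37, 44, 34], n=115
χ² = (28−23.81)²/23.81 + (24−28.31)²/28.31 + (22−21.88)²/21.88 + (9−13.19)²/13.19 + (20−15.69)²/15.69 + (12−12.12)²/12.12 = 3.9143
df = 2
p-value (upper-tail) = 0.14126
At α=0.1: p ≥ α → fail to reject H₀

reject H₀: no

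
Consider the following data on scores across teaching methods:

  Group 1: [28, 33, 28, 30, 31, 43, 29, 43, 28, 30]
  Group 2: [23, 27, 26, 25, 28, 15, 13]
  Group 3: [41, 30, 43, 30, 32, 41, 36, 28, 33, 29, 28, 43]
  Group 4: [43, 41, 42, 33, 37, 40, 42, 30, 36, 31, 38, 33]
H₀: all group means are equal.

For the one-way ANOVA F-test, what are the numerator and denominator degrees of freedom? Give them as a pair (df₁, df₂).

degrees of freedom = [3, 37]

k = 4 groups, N = 41 total
df = (k−1, N−k) = (4−1, 41−4) = (3, 37)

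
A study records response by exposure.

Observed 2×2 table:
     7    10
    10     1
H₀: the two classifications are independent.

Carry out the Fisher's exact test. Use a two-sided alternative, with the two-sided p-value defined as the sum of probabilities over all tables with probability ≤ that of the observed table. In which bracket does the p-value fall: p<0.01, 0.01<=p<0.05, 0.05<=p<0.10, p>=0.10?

p-value bracket: 0.01<=p<0.05

Margins: r₁=17, r₂=11, c₁=17, c₂=11, n=28
p_obs = C(17,7)·C(11,10)/C(28,17); sum pmf over tables with pmf ≤ p_obs
p-value (two-sided) = 0.01612
→ bracket: 0.01<=p<0.05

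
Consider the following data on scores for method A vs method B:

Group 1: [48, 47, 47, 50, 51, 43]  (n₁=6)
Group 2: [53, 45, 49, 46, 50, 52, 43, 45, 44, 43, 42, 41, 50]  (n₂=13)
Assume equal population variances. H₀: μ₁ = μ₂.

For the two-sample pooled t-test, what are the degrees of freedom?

degrees of freedom = 17

df = n₁ + n₂ − 2 = 6 + 13 − 2 = 17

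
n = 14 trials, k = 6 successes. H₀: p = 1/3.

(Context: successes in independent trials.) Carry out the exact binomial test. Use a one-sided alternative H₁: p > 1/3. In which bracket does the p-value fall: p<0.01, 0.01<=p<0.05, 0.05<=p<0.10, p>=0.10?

Exact binomial: n=14, k=6, p₀=1/3=0.3333
P(X≥6) from Σ C(n,i)·p₀^i·(1−p₀)^(n−i)
p-value (one-sided, H₁ greater) = 0.31019
→ bracket: p>=0.10

p-value bracket: p>=0.10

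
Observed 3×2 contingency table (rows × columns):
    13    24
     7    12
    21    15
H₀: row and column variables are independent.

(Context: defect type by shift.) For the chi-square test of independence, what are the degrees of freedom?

df = (r−1)(c−1) = (3−1)·(2−1) = 2

degrees of freedom = 2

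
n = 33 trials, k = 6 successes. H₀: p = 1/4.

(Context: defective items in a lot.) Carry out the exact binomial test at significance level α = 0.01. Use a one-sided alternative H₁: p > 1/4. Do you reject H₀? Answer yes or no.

Exact binomial: n=33, k=6, p₀=1/4=0.2500
P(X≥6) from Σ C(n,i)·p₀^i·(1−p₀)^(n−i)
p-value (one-sided, H₁ greater) = 0.86781
At α=0.01: p ≥ α → fail to reject H₀

reject H₀: no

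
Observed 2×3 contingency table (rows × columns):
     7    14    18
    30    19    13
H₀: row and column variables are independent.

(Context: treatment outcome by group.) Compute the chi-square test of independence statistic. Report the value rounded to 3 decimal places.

Row totals [39, 62], col totals [37, 33, 31], n=101
χ² = (7−14.29)²/14.29 + (14−12.74)²/12.74 + (18−11.97)²/11.97 + (30−22.71)²/22.71 + (19−20.26)²/20.26 + (13−19.03)²/19.03 = 11.2048
df = 2

test statistic = 11.205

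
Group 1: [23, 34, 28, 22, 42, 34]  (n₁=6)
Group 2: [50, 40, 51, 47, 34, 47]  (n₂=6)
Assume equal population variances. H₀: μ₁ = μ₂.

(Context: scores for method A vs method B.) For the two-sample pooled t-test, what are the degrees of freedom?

degrees of freedom = 10

df = n₁ + n₂ − 2 = 6 + 6 − 2 = 10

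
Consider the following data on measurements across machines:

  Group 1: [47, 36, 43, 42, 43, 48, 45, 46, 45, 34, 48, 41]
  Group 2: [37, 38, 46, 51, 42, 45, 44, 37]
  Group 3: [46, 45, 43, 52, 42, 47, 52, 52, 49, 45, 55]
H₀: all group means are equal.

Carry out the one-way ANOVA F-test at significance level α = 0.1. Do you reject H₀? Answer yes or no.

reject H₀: yes

Group means [43.17, 42.50, 48.00], grand mean 44.710
SSB = Σnᵢ(x̄ᵢ−x̄)² = 186.720; SSW = ΣΣ(x−x̄ᵢ)² = 573.667
MSB = 186.720/2 = 93.3602; MSW = 573.667/28 = 20.4881
F = MSB/MSW = 4.5568
df = (2, 28)
p-value (upper-tail) = 0.01935
At α=0.1: p < α → reject H₀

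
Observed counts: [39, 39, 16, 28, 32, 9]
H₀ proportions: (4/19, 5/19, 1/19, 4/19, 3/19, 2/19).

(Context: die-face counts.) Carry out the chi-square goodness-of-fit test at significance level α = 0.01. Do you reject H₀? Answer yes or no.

n = 163; E_i = n·p_i = [34.32, 42.89, 8.58, 34.32, 25.74, 17.16]
χ² = (39−34.32)²/34.32 + (39−42.89)²/42.89 + (16−8.58)²/8.58 + (28−34.32)²/34.32 + (32−25.74)²/25.74 + (9−17.16)²/17.16 = 13.9778
df = 5
p-value (upper-tail) = 0.01575
At α=0.01: p ≥ α → fail to reject H₀

reject H₀: no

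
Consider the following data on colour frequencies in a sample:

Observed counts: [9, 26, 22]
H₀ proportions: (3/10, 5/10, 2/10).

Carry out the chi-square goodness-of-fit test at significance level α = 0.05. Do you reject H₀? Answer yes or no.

reject H₀: yes

n = 57; E_i = n·p_i = [17.10, 28.50, 11.40]
χ² = (9−17.10)²/17.10 + (26−28.50)²/28.50 + (22−11.40)²/11.40 = 13.9123
df = 2
p-value (upper-tail) = 0.00095
At α=0.05: p < α → reject H₀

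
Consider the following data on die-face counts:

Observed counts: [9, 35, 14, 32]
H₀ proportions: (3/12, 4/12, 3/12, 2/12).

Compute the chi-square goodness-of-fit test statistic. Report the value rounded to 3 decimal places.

test statistic = 31.411

n = 90; E_i = n·p_i = [22.50, 30.00, 22.50, 15.00]
χ² = (9−22.50)²/22.50 + (35−30.00)²/30.00 + (14−22.50)²/22.50 + (32−15.00)²/15.00 = 31.4111
df = 3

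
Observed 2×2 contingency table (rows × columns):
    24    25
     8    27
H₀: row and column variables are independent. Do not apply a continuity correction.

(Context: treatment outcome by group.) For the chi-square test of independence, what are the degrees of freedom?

degrees of freedom = 1

df = (r−1)(c−1) = (2−1)·(2−1) = 1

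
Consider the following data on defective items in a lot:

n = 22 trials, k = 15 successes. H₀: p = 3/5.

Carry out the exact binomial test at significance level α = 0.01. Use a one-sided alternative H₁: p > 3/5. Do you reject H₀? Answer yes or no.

reject H₀: no

Exact binomial: n=22, k=15, p₀=3/5=0.6000
P(X≥15) from Σ C(n,i)·p₀^i·(1−p₀)^(n−i)
p-value (one-sided, H₁ greater) = 0.28982
At α=0.01: p ≥ α → fail to reject H₀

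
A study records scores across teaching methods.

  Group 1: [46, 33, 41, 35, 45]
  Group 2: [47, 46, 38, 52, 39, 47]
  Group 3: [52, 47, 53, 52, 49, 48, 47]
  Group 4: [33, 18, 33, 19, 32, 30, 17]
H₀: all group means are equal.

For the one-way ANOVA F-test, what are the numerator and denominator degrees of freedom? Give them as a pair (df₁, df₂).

k = 4 groups, N = 25 total
df = (k−1, N−k) = (4−1, 25−4) = (3, 21)

degrees of freedom = [3, 21]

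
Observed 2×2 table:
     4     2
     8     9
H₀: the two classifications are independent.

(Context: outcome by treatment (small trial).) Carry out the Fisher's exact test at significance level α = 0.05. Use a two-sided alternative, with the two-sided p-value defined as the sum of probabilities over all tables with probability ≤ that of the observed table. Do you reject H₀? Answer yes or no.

Margins: r₁=6, r₂=17, c₁=12, c₂=11, n=23
p_obs = C(6,4)·C(17,8)/C(23,12); sum pmf over tables with pmf ≤ p_obs
p-value (two-sided) = 0.64041
At α=0.05: p ≥ α → fail to reject H₀

reject H₀: no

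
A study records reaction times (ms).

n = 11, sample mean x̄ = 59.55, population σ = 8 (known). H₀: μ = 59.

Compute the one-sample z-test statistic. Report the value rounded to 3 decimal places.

SE = σ/√n = 8/√11 = 2.4121
z = (x̄−μ₀)/SE = (59.55−59)/2.4121 = 0.2280

test statistic = 0.228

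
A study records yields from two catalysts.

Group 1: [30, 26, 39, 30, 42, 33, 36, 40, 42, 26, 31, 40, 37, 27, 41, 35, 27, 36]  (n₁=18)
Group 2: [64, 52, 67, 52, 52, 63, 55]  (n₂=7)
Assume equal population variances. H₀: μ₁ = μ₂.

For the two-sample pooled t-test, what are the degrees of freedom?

df = n₁ + n₂ − 2 = 18 + 7 − 2 = 23

degrees of freedom = 23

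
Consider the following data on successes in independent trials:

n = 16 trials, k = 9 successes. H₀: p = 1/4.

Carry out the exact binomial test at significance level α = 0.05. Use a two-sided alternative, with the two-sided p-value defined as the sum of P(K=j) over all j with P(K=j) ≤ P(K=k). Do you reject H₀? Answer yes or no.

Exact binomial: n=16, k=9, p₀=1/4=0.2500
P(X=j) = C(n,j)·p₀^j·(1−p₀)^(n−j); p = Σ P(X=j) over j with P(X=j) ≤ P(X=9)
p-value (two-sided) = 0.00747
At α=0.05: p < α → reject H₀

reject H₀: yes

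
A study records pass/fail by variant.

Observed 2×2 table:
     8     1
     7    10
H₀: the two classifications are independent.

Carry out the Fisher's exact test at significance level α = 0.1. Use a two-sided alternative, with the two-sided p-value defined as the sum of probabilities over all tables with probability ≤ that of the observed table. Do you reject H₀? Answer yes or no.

Margins: r₁=9, r₂=17, c₁=15, c₂=11, n=26
p_obs = C(9,8)·C(17,7)/C(26,15); sum pmf over tables with pmf ≤ p_obs
p-value (two-sided) = 0.03616
At α=0.1: p < α → reject H₀

reject H₀: yes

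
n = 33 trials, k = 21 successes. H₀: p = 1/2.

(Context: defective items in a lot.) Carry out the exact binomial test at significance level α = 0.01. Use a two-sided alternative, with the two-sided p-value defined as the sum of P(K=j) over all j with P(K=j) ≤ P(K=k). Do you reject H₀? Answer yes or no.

Exact binomial: n=33, k=21, p₀=1/2=0.5000
P(X=j) = C(n,j)·p₀^j·(1−p₀)^(n−j); p = Σ P(X=j) over j with P(X=j) ≤ P(X=21)
p-value (two-sided) = 0.16276
At α=0.01: p ≥ α → fail to reject H₀

reject H₀: no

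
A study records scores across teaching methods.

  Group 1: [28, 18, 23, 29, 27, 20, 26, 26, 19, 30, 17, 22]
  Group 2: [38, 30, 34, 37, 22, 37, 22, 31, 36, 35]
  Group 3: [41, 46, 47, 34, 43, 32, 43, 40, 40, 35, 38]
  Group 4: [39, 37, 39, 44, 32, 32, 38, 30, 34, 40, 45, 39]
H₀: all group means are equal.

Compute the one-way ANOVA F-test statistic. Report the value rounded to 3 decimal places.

test statistic = 24.040

Group means [23.75, 32.20, 39.91, 37.42], grand mean 33.222
SSB = Σnᵢ(x̄ᵢ−x̄)² = 1790.102; SSW = ΣΣ(x−x̄ᵢ)² = 1017.676
MSB = 1790.102/3 = 596.7007; MSW = 1017.676/41 = 24.8214
F = MSB/MSW = 24.0398
df = (3, 41)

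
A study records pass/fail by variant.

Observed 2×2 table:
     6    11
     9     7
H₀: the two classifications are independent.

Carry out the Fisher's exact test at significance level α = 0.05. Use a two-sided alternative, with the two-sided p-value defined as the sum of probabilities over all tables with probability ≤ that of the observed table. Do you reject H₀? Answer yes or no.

reject H₀: no

Margins: r₁=17, r₂=16, c₁=15, c₂=18, n=33
p_obs = C(17,6)·C(16,9)/C(33,15); sum pmf over tables with pmf ≤ p_obs
p-value (two-sided) = 0.30283
At α=0.05: p ≥ α → fail to reject H₀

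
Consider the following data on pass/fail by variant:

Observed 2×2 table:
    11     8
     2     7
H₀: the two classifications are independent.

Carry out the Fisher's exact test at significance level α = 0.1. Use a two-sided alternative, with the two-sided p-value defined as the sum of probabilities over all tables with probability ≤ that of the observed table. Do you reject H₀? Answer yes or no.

Margins: r₁=19, r₂=9, c₁=13, c₂=15, n=28
p_obs = C(19,11)·C(9,2)/C(28,13); sum pmf over tables with pmf ≤ p_obs
p-value (two-sided) = 0.11449
At α=0.1: p ≥ α → fail to reject H₀

reject H₀: no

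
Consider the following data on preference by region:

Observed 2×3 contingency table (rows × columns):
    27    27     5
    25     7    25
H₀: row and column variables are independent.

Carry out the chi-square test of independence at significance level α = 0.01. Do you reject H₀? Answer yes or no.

reject H₀: yes

Row totals [59, 57], col totals [52, 34, 30], n=116
χ² = (27−26.45)²/26.45 + (27−17.29)²/17.29 + (5−15.26)²/15.26 + (25−25.55)²/25.55 + (7−16.71)²/16.71 + (25−14.74)²/14.74 = 25.1480
df = 2
p-value (upper-tail) = 0.00000
At α=0.01: p < α → reject H₀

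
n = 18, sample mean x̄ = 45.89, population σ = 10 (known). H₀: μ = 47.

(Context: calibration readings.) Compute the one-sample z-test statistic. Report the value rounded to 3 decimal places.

test statistic = -0.471

SE = σ/√n = 10/√18 = 2.3570
z = (x̄−μ₀)/SE = (45.89−47)/2.3570 = -0.4709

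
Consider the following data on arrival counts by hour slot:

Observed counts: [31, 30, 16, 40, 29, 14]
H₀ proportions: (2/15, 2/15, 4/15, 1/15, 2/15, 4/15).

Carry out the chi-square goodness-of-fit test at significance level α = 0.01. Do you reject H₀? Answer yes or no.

reject H₀: yes

n = 160; E_i = n·p_i = [21.33, 21.33, 42.67, 10.67, 21.33, 42.67]
χ² = (31−21.33)²/21.33 + (30−21.33)²/21.33 + (16−42.67)²/42.67 + (40−10.67)²/10.67 + (29−21.33)²/21.33 + (14−42.67)²/42.67 = 127.2500
df = 5
p-value (upper-tail) = 0.00000
At α=0.01: p < α → reject H₀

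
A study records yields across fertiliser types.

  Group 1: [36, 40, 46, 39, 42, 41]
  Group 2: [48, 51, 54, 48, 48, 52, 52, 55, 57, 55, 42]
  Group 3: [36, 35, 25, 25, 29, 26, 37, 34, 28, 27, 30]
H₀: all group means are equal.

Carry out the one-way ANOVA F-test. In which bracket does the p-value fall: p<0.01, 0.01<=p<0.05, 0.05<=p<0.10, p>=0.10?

p-value bracket: p<0.01

Group means [40.67, 51.09, 30.18], grand mean 40.643
SSB = Σnᵢ(x̄ᵢ−x̄)² = 2404.550; SSW = ΣΣ(x−x̄ᵢ)² = 447.879
MSB = 2404.550/2 = 1202.2749; MSW = 447.879/25 = 17.9152
F = MSB/MSW = 67.1094
df = (2, 25)
p-value (upper-tail) = 0.00000
→ bracket: p<0.01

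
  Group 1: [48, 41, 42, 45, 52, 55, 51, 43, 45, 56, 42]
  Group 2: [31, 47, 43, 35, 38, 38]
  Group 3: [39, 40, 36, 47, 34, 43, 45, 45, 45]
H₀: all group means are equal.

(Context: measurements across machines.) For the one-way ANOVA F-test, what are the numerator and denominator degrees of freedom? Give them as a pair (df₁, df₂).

k = 3 groups, N = 26 total
df = (k−1, N−k) = (3−1, 26−3) = (2, 23)

degrees of freedom = [2, 23]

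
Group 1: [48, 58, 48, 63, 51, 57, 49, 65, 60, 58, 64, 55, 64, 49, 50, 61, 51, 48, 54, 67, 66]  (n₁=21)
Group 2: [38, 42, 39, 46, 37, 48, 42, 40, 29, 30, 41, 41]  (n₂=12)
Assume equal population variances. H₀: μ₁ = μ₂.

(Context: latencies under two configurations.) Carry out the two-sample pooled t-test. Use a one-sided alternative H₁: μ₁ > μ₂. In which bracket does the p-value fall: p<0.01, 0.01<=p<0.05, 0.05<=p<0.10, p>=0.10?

x̄₁=56.476, s₁=6.728, n₁=21
x̄₂=39.417, s₂=5.567, n₂=12
s_p² = [20·6.728² + 11·5.567²]/31 = 40.1985
SE = √(s_p²·(1/21+1/12)) = 2.2944
t = (56.476−39.417)/2.2944 = 7.4354
df = 31
p-value (one-sided, H₁ greater) = 0.00000
→ bracket: p<0.01

p-value bracket: p<0.01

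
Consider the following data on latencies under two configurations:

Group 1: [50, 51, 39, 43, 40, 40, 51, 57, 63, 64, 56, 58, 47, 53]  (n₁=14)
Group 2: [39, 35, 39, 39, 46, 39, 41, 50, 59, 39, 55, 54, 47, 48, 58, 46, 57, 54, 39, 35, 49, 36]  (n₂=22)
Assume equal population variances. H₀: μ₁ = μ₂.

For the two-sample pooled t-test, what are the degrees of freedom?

df = n₁ + n₂ − 2 = 14 + 22 − 2 = 34

degrees of freedom = 34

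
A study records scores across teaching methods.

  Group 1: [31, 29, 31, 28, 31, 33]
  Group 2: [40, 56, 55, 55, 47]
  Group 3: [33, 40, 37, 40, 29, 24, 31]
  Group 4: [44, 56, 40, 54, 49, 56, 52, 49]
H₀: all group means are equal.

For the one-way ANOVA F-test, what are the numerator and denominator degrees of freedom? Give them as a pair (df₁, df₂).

k = 4 groups, N = 26 total
df = (k−1, N−k) = (4−1, 26−4) = (3, 22)

degrees of freedom = [3, 22]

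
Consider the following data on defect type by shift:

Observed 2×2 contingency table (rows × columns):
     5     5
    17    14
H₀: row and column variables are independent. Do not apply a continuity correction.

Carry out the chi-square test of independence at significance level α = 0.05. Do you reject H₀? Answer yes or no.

reject H₀: no

Row totals [10, 31], col totals [22, 19], n=41
χ² = (5−5.37)²/5.37 + (5−4.63)²/4.63 + (17−16.63)²/16.63 + (14−14.37)²/14.37 = 0.0712
df = 1
p-value (upper-tail) = 0.78961
At α=0.05: p ≥ α → fail to reject H₀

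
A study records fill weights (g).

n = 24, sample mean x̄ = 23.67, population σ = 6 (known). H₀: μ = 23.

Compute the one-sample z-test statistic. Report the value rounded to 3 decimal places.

test statistic = 0.547

SE = σ/√n = 6/√24 = 1.2247
z = (x̄−μ₀)/SE = (23.67−23)/1.2247 = 0.5471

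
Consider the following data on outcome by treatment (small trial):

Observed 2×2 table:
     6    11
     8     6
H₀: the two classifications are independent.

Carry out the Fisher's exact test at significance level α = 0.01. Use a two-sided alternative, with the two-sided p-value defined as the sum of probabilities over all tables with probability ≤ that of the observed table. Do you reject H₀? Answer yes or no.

Margins: r₁=17, r₂=14, c₁=14, c₂=17, n=31
p_obs = C(17,6)·C(14,8)/C(31,14); sum pmf over tables with pmf ≤ p_obs
p-value (two-sided) = 0.28948
At α=0.01: p ≥ α → fail to reject H₀

reject H₀: no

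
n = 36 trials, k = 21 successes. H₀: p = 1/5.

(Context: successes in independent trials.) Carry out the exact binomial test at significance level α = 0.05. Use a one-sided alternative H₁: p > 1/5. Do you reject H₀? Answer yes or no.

reject H₀: yes

Exact binomial: n=36, k=21, p₀=1/5=0.2000
P(X≥21) from Σ C(n,i)·p₀^i·(1−p₀)^(n−i)
p-value (one-sided, H₁ greater) = 0.00000
At α=0.05: p < α → reject H₀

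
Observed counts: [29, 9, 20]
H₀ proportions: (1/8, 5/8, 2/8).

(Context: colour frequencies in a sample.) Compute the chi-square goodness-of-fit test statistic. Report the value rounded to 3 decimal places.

n = 58; E_i = n·p_i = [7.25, 36.25, 14.50]
χ² = (29−7.25)²/7.25 + (9−36.25)²/36.25 + (20−14.50)²/14.50 = 87.8207
df = 2

test statistic = 87.821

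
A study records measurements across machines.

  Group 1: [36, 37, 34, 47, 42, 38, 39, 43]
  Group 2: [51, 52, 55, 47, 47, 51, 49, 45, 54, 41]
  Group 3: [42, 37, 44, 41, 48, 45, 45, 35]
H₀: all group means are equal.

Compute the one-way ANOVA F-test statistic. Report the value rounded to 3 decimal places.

Group means [39.50, 49.20, 42.12], grand mean 44.038
SSB = Σnᵢ(x̄ᵢ−x̄)² = 460.487; SSW = ΣΣ(x−x̄ᵢ)² = 424.475
MSB = 460.487/2 = 230.2433; MSW = 424.475/23 = 18.4554
F = MSB/MSW = 12.4756
df = (2, 23)

test statistic = 12.476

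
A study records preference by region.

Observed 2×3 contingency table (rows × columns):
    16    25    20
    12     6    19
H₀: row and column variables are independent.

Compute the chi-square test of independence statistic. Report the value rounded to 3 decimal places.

test statistic = 6.771

Row totals [61, 37], col totals [28, 31, 39], n=98
χ² = (16−17.43)²/17.43 + (25−19.30)²/19.30 + (20−24.28)²/24.28 + (12−10.57)²/10.57 + (6−11.70)²/11.70 + (19−14.72)²/14.72 = 6.7708
df = 2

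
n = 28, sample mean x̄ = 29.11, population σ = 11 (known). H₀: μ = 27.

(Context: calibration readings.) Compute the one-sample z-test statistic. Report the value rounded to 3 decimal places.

test statistic = 1.015

SE = σ/√n = 11/√28 = 2.0788
z = (x̄−μ₀)/SE = (29.11−27)/2.0788 = 1.0150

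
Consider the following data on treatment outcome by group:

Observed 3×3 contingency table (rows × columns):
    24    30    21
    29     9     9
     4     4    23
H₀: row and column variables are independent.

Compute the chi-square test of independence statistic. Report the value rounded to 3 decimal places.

test statistic = 38.908

Row totals [75, 47, 31], col totals [57, 43, 53], n=153
χ² = (24−27.94)²/27.94 + (30−21.08)²/21.08 + (21−25.98)²/25.98 + (29−17.51)²/17.51 + (9−13.21)²/13.21 + (9−16.28)²/16.28 + (4−11.55)²/11.55 + (4−8.71)²/8.71 + (23−10.74)²/10.74 = 38.9078
df = 4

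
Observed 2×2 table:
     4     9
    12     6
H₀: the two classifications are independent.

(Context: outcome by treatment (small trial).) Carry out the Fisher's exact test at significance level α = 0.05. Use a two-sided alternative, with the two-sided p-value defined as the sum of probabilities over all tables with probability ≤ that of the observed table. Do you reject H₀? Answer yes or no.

Margins: r₁=13, r₂=18, c₁=16, c₂=15, n=31
p_obs = C(13,4)·C(18,12)/C(31,16); sum pmf over tables with pmf ≤ p_obs
p-value (two-sided) = 0.07317
At α=0.05: p ≥ α → fail to reject H₀

reject H₀: no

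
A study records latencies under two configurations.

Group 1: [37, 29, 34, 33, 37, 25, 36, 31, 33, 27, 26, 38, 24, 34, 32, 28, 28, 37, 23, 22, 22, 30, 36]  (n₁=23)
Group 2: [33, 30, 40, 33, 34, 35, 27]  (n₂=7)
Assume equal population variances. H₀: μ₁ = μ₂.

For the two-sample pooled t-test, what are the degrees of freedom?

df = n₁ + n₂ − 2 = 23 + 7 − 2 = 28

degrees of freedom = 28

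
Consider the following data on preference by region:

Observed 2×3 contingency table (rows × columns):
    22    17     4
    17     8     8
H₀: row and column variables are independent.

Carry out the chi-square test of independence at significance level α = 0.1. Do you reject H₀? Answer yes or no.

Row totals [43, 33], col totals [39, 25, 12], n=76
χ² = (22−22.07)²/22.07 + (17−14.14)²/14.14 + (4−6.79)²/6.79 + (17−16.93)²/16.93 + (8−10.86)²/10.86 + (8−5.21)²/5.21 = 3.9673
df = 2
p-value (upper-tail) = 0.13757
At α=0.1: p ≥ α → fail to reject H₀

reject H₀: no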